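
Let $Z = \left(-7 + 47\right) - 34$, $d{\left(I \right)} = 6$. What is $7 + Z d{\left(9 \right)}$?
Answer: $43$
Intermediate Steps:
$Z = 6$ ($Z = 40 - 34 = 6$)
$7 + Z d{\left(9 \right)} = 7 + 6 \cdot 6 = 7 + 36 = 43$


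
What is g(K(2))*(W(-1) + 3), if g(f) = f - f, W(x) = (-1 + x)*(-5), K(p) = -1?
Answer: 0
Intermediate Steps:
W(x) = 5 - 5*x
g(f) = 0
g(K(2))*(W(-1) + 3) = 0*((5 - 5*(-1)) + 3) = 0*((5 + 5) + 3) = 0*(10 + 3) = 0*13 = 0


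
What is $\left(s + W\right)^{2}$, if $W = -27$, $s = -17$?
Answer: $1936$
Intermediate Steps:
$\left(s + W\right)^{2} = \left(-17 - 27\right)^{2} = \left(-44\right)^{2} = 1936$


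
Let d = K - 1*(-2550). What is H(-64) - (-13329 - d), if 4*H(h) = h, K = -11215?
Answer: 4648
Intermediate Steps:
H(h) = h/4
d = -8665 (d = -11215 - 1*(-2550) = -11215 + 2550 = -8665)
H(-64) - (-13329 - d) = (¼)*(-64) - (-13329 - 1*(-8665)) = -16 - (-13329 + 8665) = -16 - 1*(-4664) = -16 + 4664 = 4648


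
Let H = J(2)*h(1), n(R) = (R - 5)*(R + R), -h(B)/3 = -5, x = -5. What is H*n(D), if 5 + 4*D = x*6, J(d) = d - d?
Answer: 0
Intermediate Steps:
h(B) = 15 (h(B) = -3*(-5) = 15)
J(d) = 0
D = -35/4 (D = -5/4 + (-5*6)/4 = -5/4 + (¼)*(-30) = -5/4 - 15/2 = -35/4 ≈ -8.7500)
n(R) = 2*R*(-5 + R) (n(R) = (-5 + R)*(2*R) = 2*R*(-5 + R))
H = 0 (H = 0*15 = 0)
H*n(D) = 0*(2*(-35/4)*(-5 - 35/4)) = 0*(2*(-35/4)*(-55/4)) = 0*(1925/8) = 0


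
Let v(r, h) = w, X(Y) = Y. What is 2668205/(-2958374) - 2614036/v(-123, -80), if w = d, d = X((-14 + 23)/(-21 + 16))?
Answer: 38666456673475/26625366 ≈ 1.4522e+6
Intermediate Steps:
d = -9/5 (d = (-14 + 23)/(-21 + 16) = 9/(-5) = 9*(-1/5) = -9/5 ≈ -1.8000)
w = -9/5 ≈ -1.8000
v(r, h) = -9/5
2668205/(-2958374) - 2614036/v(-123, -80) = 2668205/(-2958374) - 2614036/(-9/5) = 2668205*(-1/2958374) - 2614036*(-5/9) = -2668205/2958374 + 13070180/9 = 38666456673475/26625366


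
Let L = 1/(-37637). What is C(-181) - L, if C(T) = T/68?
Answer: -6812229/2559316 ≈ -2.6617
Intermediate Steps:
L = -1/37637 ≈ -2.6570e-5
C(T) = T/68 (C(T) = T*(1/68) = T/68)
C(-181) - L = (1/68)*(-181) - 1*(-1/37637) = -181/68 + 1/37637 = -6812229/2559316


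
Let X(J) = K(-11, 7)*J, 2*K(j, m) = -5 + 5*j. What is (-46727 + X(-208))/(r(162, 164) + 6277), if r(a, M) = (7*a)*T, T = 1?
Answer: -40487/7411 ≈ -5.4631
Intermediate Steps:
K(j, m) = -5/2 + 5*j/2 (K(j, m) = (-5 + 5*j)/2 = -5/2 + 5*j/2)
X(J) = -30*J (X(J) = (-5/2 + (5/2)*(-11))*J = (-5/2 - 55/2)*J = -30*J)
r(a, M) = 7*a (r(a, M) = (7*a)*1 = 7*a)
(-46727 + X(-208))/(r(162, 164) + 6277) = (-46727 - 30*(-208))/(7*162 + 6277) = (-46727 + 6240)/(1134 + 6277) = -40487/7411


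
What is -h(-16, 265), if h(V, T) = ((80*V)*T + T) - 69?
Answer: 339004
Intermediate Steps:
h(V, T) = -69 + T + 80*T*V (h(V, T) = (80*T*V + T) - 69 = (T + 80*T*V) - 69 = -69 + T + 80*T*V)
-h(-16, 265) = -(-69 + 265 + 80*265*(-16)) = -(-69 + 265 - 339200) = -1*(-339004) = 339004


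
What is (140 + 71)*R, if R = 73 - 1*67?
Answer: 1266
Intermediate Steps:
R = 6 (R = 73 - 67 = 6)
(140 + 71)*R = (140 + 71)*6 = 211*6 = 1266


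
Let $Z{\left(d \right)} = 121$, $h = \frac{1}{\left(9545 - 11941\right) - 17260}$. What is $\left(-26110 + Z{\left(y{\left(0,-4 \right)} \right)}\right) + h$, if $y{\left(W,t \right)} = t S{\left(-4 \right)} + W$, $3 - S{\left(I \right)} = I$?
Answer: $- \frac{510839785}{19656} \approx -25989.0$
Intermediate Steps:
$S{\left(I \right)} = 3 - I$
$y{\left(W,t \right)} = W + 7 t$ ($y{\left(W,t \right)} = t \left(3 - -4\right) + W = t \left(3 + 4\right) + W = t 7 + W = 7 t + W = W + 7 t$)
$h = - \frac{1}{19656}$ ($h = \frac{1}{-2396 - 17260} = \frac{1}{-19656} = - \frac{1}{19656} \approx -5.0875 \cdot 10^{-5}$)
$\left(-26110 + Z{\left(y{\left(0,-4 \right)} \right)}\right) + h = \left(-26110 + 121\right) - \frac{1}{19656} = -25989 - \frac{1}{19656} = - \frac{510839785}{19656}$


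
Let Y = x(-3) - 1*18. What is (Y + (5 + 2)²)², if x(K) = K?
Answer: 784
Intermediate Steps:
Y = -21 (Y = -3 - 1*18 = -3 - 18 = -21)
(Y + (5 + 2)²)² = (-21 + (5 + 2)²)² = (-21 + 7²)² = (-21 + 49)² = 28² = 784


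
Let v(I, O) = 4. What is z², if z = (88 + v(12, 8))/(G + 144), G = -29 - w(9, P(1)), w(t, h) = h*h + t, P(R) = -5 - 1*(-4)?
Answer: 8464/11025 ≈ 0.76771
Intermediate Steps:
P(R) = -1 (P(R) = -5 + 4 = -1)
w(t, h) = t + h² (w(t, h) = h² + t = t + h²)
G = -39 (G = -29 - (9 + (-1)²) = -29 - (9 + 1) = -29 - 1*10 = -29 - 10 = -39)
z = 92/105 (z = (88 + 4)/(-39 + 144) = 92/105 ≈ 0.87619)
z² = (92/105)² = 8464/11025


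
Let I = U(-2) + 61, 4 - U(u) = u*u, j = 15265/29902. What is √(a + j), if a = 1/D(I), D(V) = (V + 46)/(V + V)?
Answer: √16897910040086/3199514 ≈ 1.2848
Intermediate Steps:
j = 15265/29902 (j = 15265*(1/29902) = 15265/29902 ≈ 0.51050)
U(u) = 4 - u² (U(u) = 4 - u*u = 4 - u²)
I = 61 (I = (4 - 1*(-2)²) + 61 = (4 - 1*4) + 61 = (4 - 4) + 61 = 0 + 61 = 61)
D(V) = (46 + V)/(2*V) (D(V) = (46 + V)/((2*V)) = (46 + V)*(1/(2*V)) = (46 + V)/(2*V))
a = 122/107 (a = 1/((½)*(46 + 61)/61) = 1/((½)*(1/61)*107) = 1/(107/122) = 122/107 ≈ 1.1402)
√(a + j) = √(122/107 + 15265/29902) = √(5281399/3199514) = √16897910040086/3199514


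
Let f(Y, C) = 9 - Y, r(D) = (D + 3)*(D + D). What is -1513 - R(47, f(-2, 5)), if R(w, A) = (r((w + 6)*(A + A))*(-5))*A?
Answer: 149934427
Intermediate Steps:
r(D) = 2*D*(3 + D) (r(D) = (3 + D)*(2*D) = 2*D*(3 + D))
R(w, A) = -20*A²*(3 + 2*A*(6 + w))*(6 + w) (R(w, A) = ((2*((w + 6)*(A + A))*(3 + (w + 6)*(A + A)))*(-5))*A = ((2*((6 + w)*(2*A))*(3 + (6 + w)*(2*A)))*(-5))*A = ((2*(2*A*(6 + w))*(3 + 2*A*(6 + w)))*(-5))*A = ((4*A*(3 + 2*A*(6 + w))*(6 + w))*(-5))*A = (-20*A*(3 + 2*A*(6 + w))*(6 + w))*A = -20*A²*(3 + 2*A*(6 + w))*(6 + w))
-1513 - R(47, f(-2, 5)) = -1513 - (-20)*(9 - 1*(-2))²*(3 + 2*(9 - 1*(-2))*(6 + 47))*(6 + 47) = -1513 - (-20)*(9 + 2)²*(3 + 2*(9 + 2)*53)*53 = -1513 - (-20)*11²*(3 + 2*11*53)*53 = -1513 - (-20)*121*(3 + 1166)*53 = -1513 - (-20)*121*1169*53 = -1513 - 1*(-149935940) = -1513 + 149935940 = 149934427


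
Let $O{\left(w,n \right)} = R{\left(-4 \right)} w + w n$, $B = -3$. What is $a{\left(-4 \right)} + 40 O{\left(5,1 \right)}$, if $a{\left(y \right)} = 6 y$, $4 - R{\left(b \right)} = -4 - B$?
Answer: $1176$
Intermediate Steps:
$R{\left(b \right)} = 5$ ($R{\left(b \right)} = 4 - \left(-4 - -3\right) = 4 - \left(-4 + 3\right) = 4 - -1 = 4 + 1 = 5$)
$O{\left(w,n \right)} = 5 w + n w$ ($O{\left(w,n \right)} = 5 w + w n = 5 w + n w$)
$a{\left(-4 \right)} + 40 O{\left(5,1 \right)} = 6 \left(-4\right) + 40 \cdot 5 \left(5 + 1\right) = -24 + 40 \cdot 5 \cdot 6 = -24 + 40 \cdot 30 = -24 + 1200 = 1176$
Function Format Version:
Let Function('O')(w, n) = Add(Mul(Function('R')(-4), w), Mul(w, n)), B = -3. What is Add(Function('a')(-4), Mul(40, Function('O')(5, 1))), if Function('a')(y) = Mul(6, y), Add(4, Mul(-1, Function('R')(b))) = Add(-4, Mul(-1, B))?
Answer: 1176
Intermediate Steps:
Function('R')(b) = 5 (Function('R')(b) = Add(4, Mul(-1, Add(-4, Mul(-1, -3)))) = Add(4, Mul(-1, Add(-4, 3))) = Add(4, Mul(-1, -1)) = Add(4, 1) = 5)
Function('O')(w, n) = Add(Mul(5, w), Mul(n, w)) (Function('O')(w, n) = Add(Mul(5, w), Mul(w, n)) = Add(Mul(5, w), Mul(n, w)))
Add(Function('a')(-4), Mul(40, Function('O')(5, 1))) = Add(Mul(6, -4), Mul(40, Mul(5, Add(5, 1)))) = Add(-24, Mul(40, Mul(5, 6))) = Add(-24, Mul(40, 30)) = Add(-24, 1200) = 1176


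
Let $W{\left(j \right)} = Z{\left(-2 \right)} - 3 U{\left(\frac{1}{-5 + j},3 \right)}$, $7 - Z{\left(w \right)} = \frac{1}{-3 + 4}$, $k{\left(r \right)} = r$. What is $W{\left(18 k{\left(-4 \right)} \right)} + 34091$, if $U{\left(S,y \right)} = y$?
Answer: $34088$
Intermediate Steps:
$Z{\left(w \right)} = 6$ ($Z{\left(w \right)} = 7 - \frac{1}{-3 + 4} = 7 - 1^{-1} = 7 - 1 = 6$)
$W{\left(j \right)} = -3$ ($W{\left(j \right)} = 6 - 9 = -3$)
$W{\left(18 k{\left(-4 \right)} \right)} + 34091 = -3 + 34091 = 34088$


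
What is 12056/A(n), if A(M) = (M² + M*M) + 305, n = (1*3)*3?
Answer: 12056/467 ≈ 25.816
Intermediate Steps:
n = 9 (n = 3*3 = 9)
A(M) = 305 + 2*M² (A(M) = (M² + M²) + 305 = 2*M² + 305 = 305 + 2*M²)
12056/A(n) = 12056/(305 + 2*9²) = 12056/(305 + 2*81) = 12056/(305 + 162) = 12056/467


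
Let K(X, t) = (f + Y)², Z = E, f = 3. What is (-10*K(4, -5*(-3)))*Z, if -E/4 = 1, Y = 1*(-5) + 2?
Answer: 0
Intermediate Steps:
Y = -3 (Y = -5 + 2 = -3)
E = -4 (E = -4*1 = -4)
Z = -4
K(X, t) = 0 (K(X, t) = (3 - 3)² = 0² = 0)
(-10*K(4, -5*(-3)))*Z = -10*0*(-4) = 0*(-4) = 0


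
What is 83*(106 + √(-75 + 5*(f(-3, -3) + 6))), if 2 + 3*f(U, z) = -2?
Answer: 8798 + 83*I*√465/3 ≈ 8798.0 + 596.6*I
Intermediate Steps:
f(U, z) = -4/3 (f(U, z) = -⅔ + (⅓)*(-2) = -⅔ - ⅔ = -4/3)
83*(106 + √(-75 + 5*(f(-3, -3) + 6))) = 83*(106 + √(-75 + 5*(-4/3 + 6))) = 83*(106 + √(-75 + 5*(14/3))) = 83*(106 + √(-75 + 70/3)) = 83*(106 + √(-155/3)) = 83*(106 + I*√465/3) = 8798 + 83*I*√465/3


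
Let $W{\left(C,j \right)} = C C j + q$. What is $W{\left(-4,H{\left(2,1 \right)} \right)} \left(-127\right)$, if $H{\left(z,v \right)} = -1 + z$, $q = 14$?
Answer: $-3810$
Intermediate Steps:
$W{\left(C,j \right)} = 14 + j C^{2}$ ($W{\left(C,j \right)} = C C j + 14 = C^{2} j + 14 = j C^{2} + 14 = 14 + j C^{2}$)
$W{\left(-4,H{\left(2,1 \right)} \right)} \left(-127\right) = \left(14 + \left(-1 + 2\right) \left(-4\right)^{2}\right) \left(-127\right) = \left(14 + 1 \cdot 16\right) \left(-127\right) = \left(14 + 16\right) \left(-127\right) = 30 \left(-127\right) = -3810$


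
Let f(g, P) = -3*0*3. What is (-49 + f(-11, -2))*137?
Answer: -6713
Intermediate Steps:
f(g, P) = 0 (f(g, P) = 0*3 = 0)
(-49 + f(-11, -2))*137 = (-49 + 0)*137 = -49*137 = -6713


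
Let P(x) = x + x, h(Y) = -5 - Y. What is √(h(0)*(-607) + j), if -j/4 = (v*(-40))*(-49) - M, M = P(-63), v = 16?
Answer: I*√122909 ≈ 350.58*I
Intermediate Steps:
P(x) = 2*x
M = -126 (M = 2*(-63) = -126)
j = -125944 (j = -4*((16*(-40))*(-49) - 1*(-126)) = -4*(-640*(-49) + 126) = -4*(31360 + 126) = -4*31486 = -125944)
√(h(0)*(-607) + j) = √((-5 - 1*0)*(-607) - 125944) = √((-5 + 0)*(-607) - 125944) = √(-5*(-607) - 125944) = √(3035 - 125944) = √(-122909) = I*√122909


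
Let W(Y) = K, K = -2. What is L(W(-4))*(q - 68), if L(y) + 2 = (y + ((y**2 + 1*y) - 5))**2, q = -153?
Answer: -5083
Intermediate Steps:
W(Y) = -2
L(y) = -2 + (-5 + y**2 + 2*y)**2 (L(y) = -2 + (y + ((y**2 + 1*y) - 5))**2 = -2 + (y + ((y**2 + y) - 5))**2 = -2 + (y + ((y + y**2) - 5))**2 = -2 + (y + (-5 + y + y**2))**2 = -2 + (-5 + y**2 + 2*y)**2)
L(W(-4))*(q - 68) = (-2 + (-5 + (-2)**2 + 2*(-2))**2)*(-153 - 68) = (-2 + (-5 + 4 - 4)**2)*(-221) = (-2 + (-5)**2)*(-221) = (-2 + 25)*(-221) = 23*(-221) = -5083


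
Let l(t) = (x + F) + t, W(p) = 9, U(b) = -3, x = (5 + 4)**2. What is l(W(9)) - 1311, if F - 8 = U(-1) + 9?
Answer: -1207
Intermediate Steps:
x = 81 (x = 9**2 = 81)
F = 14 (F = 8 + (-3 + 9) = 8 + 6 = 14)
l(t) = 95 + t (l(t) = (81 + 14) + t = 95 + t)
l(W(9)) - 1311 = (95 + 9) - 1311 = 104 - 1311 = -1207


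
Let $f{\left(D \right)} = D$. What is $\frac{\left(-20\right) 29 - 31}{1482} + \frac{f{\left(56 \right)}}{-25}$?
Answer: $- \frac{7559}{2850} \approx -2.6523$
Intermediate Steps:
$\frac{\left(-20\right) 29 - 31}{1482} + \frac{f{\left(56 \right)}}{-25} = \frac{\left(-20\right) 29 - 31}{1482} + \frac{56}{-25} = \left(-580 - 31\right) \frac{1}{1482} + 56 \left(- \frac{1}{25}\right) = \left(-611\right) \frac{1}{1482} - \frac{56}{25} = - \frac{47}{114} - \frac{56}{25} = - \frac{7559}{2850}$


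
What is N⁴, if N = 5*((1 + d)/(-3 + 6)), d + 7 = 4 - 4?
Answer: 10000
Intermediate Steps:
d = -7 (d = -7 + (4 - 4) = -7 + 0 = -7)
N = -10 (N = 5*((1 - 7)/(-3 + 6)) = 5*(-6/3) = 5*(-6*⅓) = 5*(-2) = -10)
N⁴ = (-10)⁴ = 10000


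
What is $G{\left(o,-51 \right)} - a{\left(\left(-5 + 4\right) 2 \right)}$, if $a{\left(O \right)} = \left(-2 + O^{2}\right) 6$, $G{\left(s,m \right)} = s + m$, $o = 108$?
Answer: $45$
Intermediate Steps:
$G{\left(s,m \right)} = m + s$
$a{\left(O \right)} = -12 + 6 O^{2}$
$G{\left(o,-51 \right)} - a{\left(\left(-5 + 4\right) 2 \right)} = \left(-51 + 108\right) - \left(-12 + 6 \left(\left(-5 + 4\right) 2\right)^{2}\right) = 57 - \left(-12 + 6 \left(\left(-1\right) 2\right)^{2}\right) = 57 - \left(-12 + 6 \left(-2\right)^{2}\right) = 57 - \left(-12 + 6 \cdot 4\right) = 57 - \left(-12 + 24\right) = 57 - 12 = 45$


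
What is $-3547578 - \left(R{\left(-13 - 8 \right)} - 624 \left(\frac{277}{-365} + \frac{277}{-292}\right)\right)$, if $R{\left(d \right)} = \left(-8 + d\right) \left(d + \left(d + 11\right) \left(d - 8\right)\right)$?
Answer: $- \frac{1292407513}{365} \approx -3.5408 \cdot 10^{6}$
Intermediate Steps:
$R{\left(d \right)} = \left(-8 + d\right) \left(d + \left(-8 + d\right) \left(11 + d\right)\right)$ ($R{\left(d \right)} = \left(-8 + d\right) \left(d + \left(11 + d\right) \left(-8 + d\right)\right) = \left(-8 + d\right) \left(d + \left(-8 + d\right) \left(11 + d\right)\right)$)
$-3547578 - \left(R{\left(-13 - 8 \right)} - 624 \left(\frac{277}{-365} + \frac{277}{-292}\right)\right) = -3547578 - \left(\left(704 + \left(-13 - 8\right)^{3} - 120 \left(-13 - 8\right) - 4 \left(-13 - 8\right)^{2}\right) - 624 \left(\frac{277}{-365} + \frac{277}{-292}\right)\right) = -3547578 - \left(\left(704 + \left(-21\right)^{3} - -2520 - 4 \left(-21\right)^{2}\right) - 624 \left(277 \left(- \frac{1}{365}\right) + 277 \left(- \frac{1}{292}\right)\right)\right) = -3547578 - \left(\left(704 - 9261 + 2520 - 1764\right) - 624 \left(- \frac{277}{365} - \frac{277}{292}\right)\right) = -3547578 - \left(\left(704 - 9261 + 2520 - 1764\right) - - \frac{388908}{365}\right) = -3547578 - \left(-7801 + \frac{388908}{365}\right) = -3547578 - - \frac{2458457}{365} = -3547578 + \frac{2458457}{365} = - \frac{1292407513}{365}$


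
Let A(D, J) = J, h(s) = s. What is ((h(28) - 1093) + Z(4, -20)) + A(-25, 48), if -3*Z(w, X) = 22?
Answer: -3073/3 ≈ -1024.3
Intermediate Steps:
Z(w, X) = -22/3 (Z(w, X) = -⅓*22 = -22/3)
((h(28) - 1093) + Z(4, -20)) + A(-25, 48) = ((28 - 1093) - 22/3) + 48 = (-1065 - 22/3) + 48 = -3217/3 + 48 = -3073/3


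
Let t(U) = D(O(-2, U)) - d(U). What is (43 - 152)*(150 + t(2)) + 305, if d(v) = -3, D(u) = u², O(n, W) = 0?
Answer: -16372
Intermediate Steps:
t(U) = 3 (t(U) = 0² - 1*(-3) = 0 + 3 = 3)
(43 - 152)*(150 + t(2)) + 305 = (43 - 152)*(150 + 3) + 305 = -109*153 + 305 = -16677 + 305 = -16372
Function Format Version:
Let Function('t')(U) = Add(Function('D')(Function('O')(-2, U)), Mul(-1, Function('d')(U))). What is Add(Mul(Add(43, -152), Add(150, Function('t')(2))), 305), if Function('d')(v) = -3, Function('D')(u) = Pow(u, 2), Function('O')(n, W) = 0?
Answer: -16372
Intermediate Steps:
Function('t')(U) = 3 (Function('t')(U) = Add(Pow(0, 2), Mul(-1, -3)) = Add(0, 3) = 3)
Add(Mul(Add(43, -152), Add(150, Function('t')(2))), 305) = Add(Mul(Add(43, -152), Add(150, 3)), 305) = Add(Mul(-109, 153), 305) = Add(-16677, 305) = -16372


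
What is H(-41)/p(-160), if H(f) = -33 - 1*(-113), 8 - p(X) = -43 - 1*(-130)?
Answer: -80/79 ≈ -1.0127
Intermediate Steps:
p(X) = -79 (p(X) = 8 - (-43 - 1*(-130)) = 8 - (-43 + 130) = 8 - 1*87 = 8 - 87 = -79)
H(f) = 80 (H(f) = -33 + 113 = 80)
H(-41)/p(-160) = 80/(-79) = 80*(-1/79) = -80/79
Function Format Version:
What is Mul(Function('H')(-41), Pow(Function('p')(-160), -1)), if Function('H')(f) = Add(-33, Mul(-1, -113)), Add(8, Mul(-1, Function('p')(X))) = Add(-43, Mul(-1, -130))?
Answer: Rational(-80, 79) ≈ -1.0127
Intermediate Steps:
Function('p')(X) = -79 (Function('p')(X) = Add(8, Mul(-1, Add(-43, Mul(-1, -130)))) = Add(8, Mul(-1, Add(-43, 130))) = Add(8, Mul(-1, 87)) = Add(8, -87) = -79)
Function('H')(f) = 80 (Function('H')(f) = Add(-33, 113) = 80)
Mul(Function('H')(-41), Pow(Function('p')(-160), -1)) = Mul(80, Pow(-79, -1)) = Mul(80, Rational(-1, 79)) = Rational(-80, 79)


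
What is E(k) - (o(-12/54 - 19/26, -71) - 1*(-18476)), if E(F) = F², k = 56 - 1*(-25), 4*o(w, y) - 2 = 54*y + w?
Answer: -10255529/936 ≈ -10957.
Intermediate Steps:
o(w, y) = ½ + w/4 + 27*y/2 (o(w, y) = ½ + (54*y + w)/4 = ½ + (w + 54*y)/4 = ½ + (w/4 + 27*y/2) = ½ + w/4 + 27*y/2)
k = 81 (k = 56 + 25 = 81)
E(k) - (o(-12/54 - 19/26, -71) - 1*(-18476)) = 81² - ((½ + (-12/54 - 19/26)/4 + (27/2)*(-71)) - 1*(-18476)) = 6561 - ((½ + (-12*1/54 - 19*1/26)/4 - 1917/2) + 18476) = 6561 - ((½ + (-2/9 - 19/26)/4 - 1917/2) + 18476) = 6561 - ((½ + (¼)*(-223/234) - 1917/2) + 18476) = 6561 - ((½ - 223/936 - 1917/2) + 18476) = 6561 - (-896911/936 + 18476) = 6561 - 1*16396625/936 = 6561 - 16396625/936 = -10255529/936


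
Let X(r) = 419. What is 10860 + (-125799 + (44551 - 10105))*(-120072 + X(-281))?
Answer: 10930671369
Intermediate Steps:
10860 + (-125799 + (44551 - 10105))*(-120072 + X(-281)) = 10860 + (-125799 + (44551 - 10105))*(-120072 + 419) = 10860 + (-125799 + 34446)*(-119653) = 10860 - 91353*(-119653) = 10860 + 10930660509 = 10930671369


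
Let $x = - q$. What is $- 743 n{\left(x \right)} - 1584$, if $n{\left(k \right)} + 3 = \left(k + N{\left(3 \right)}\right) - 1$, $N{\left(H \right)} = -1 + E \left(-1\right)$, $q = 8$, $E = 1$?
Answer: $8818$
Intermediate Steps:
$N{\left(H \right)} = -2$ ($N{\left(H \right)} = -1 + 1 \left(-1\right) = -1 - 1 = -2$)
$x = -8$ ($x = \left(-1\right) 8 = -8$)
$n{\left(k \right)} = -6 + k$ ($n{\left(k \right)} = -3 + \left(\left(k - 2\right) - 1\right) = -3 + \left(\left(-2 + k\right) - 1\right) = -3 + \left(-3 + k\right) = -6 + k$)
$- 743 n{\left(x \right)} - 1584 = - 743 \left(-6 - 8\right) - 1584 = \left(-743\right) \left(-14\right) - 1584 = 10402 - 1584 = 8818$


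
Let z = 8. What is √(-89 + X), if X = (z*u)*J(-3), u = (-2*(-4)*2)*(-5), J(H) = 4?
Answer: I*√2649 ≈ 51.468*I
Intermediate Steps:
u = -80 (u = (8*2)*(-5) = 16*(-5) = -80)
X = -2560 (X = (8*(-80))*4 = -640*4 = -2560)
√(-89 + X) = √(-89 - 2560) = √(-2649) = I*√2649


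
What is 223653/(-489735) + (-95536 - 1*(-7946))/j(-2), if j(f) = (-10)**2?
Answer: -286121693/326490 ≈ -876.36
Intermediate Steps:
j(f) = 100
223653/(-489735) + (-95536 - 1*(-7946))/j(-2) = 223653/(-489735) + (-95536 - 1*(-7946))/100 = 223653*(-1/489735) + (-95536 + 7946)*(1/100) = -74551/163245 - 87590*1/100 = -74551/163245 - 8759/10 = -286121693/326490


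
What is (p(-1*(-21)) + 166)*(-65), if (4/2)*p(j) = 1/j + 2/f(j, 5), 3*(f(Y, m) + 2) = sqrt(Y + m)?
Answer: -448331/42 + 39*sqrt(26)/2 ≈ -10575.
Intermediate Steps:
f(Y, m) = -2 + sqrt(Y + m)/3
p(j) = 1/(-2 + sqrt(5 + j)/3) + 1/(2*j) (p(j) = (1/j + 2/(-2 + sqrt(j + 5)/3))/2 = (1/j + 2/(-2 + sqrt(5 + j)/3))/2 = 1/(-2 + sqrt(5 + j)/3) + 1/(2*j))
(p(-1*(-21)) + 166)*(-65) = ((-6 + sqrt(5 - 1*(-21)) + 6*(-1*(-21)))/(2*((-1*(-21)))*(-6 + sqrt(5 - 1*(-21)))) + 166)*(-65) = ((1/2)*(-6 + sqrt(5 + 21) + 6*21)/(21*(-6 + sqrt(5 + 21))) + 166)*(-65) = ((1/2)*(1/21)*(-6 + sqrt(26) + 126)/(-6 + sqrt(26)) + 166)*(-65) = ((1/2)*(1/21)*(120 + sqrt(26))/(-6 + sqrt(26)) + 166)*(-65) = ((120 + sqrt(26))/(42*(-6 + sqrt(26))) + 166)*(-65) = (166 + (120 + sqrt(26))/(42*(-6 + sqrt(26))))*(-65) = -10790 - 65*(120 + sqrt(26))/(42*(-6 + sqrt(26)))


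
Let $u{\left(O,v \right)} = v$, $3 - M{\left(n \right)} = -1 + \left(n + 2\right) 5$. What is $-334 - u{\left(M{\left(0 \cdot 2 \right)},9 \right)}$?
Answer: $-343$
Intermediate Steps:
$M{\left(n \right)} = -6 - 5 n$ ($M{\left(n \right)} = 3 - \left(-1 + \left(n + 2\right) 5\right) = 3 - \left(-1 + \left(2 + n\right) 5\right) = 3 - \left(-1 + \left(10 + 5 n\right)\right) = 3 - \left(9 + 5 n\right) = -6 - 5 n$)
$-334 - u{\left(M{\left(0 \cdot 2 \right)},9 \right)} = -334 - 9 = -343$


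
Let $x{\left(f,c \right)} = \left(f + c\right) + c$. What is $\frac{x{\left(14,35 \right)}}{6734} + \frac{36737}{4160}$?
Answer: $\frac{1361189}{153920} \approx 8.8435$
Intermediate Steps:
$x{\left(f,c \right)} = f + 2 c$ ($x{\left(f,c \right)} = \left(c + f\right) + c = f + 2 c$)
$\frac{x{\left(14,35 \right)}}{6734} + \frac{36737}{4160} = \frac{14 + 2 \cdot 35}{6734} + \frac{36737}{4160} = \left(14 + 70\right) \frac{1}{6734} + 36737 \cdot \frac{1}{4160} = 84 \cdot \frac{1}{6734} + \frac{36737}{4160} = \frac{6}{481} + \frac{36737}{4160} = \frac{1361189}{153920}$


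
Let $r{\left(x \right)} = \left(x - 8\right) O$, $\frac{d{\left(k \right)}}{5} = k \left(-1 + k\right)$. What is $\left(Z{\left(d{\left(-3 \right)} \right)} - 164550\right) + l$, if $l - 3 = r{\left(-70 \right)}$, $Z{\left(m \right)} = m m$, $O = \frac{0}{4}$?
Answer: $-160947$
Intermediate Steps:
$O = 0$ ($O = 0 \cdot \frac{1}{4} = 0$)
$d{\left(k \right)} = 5 k \left(-1 + k\right)$
$r{\left(x \right)} = 0$ ($r{\left(x \right)} = \left(x - 8\right) 0 = \left(-8 + x\right) 0 = 0$)
$Z{\left(m \right)} = m^{2}$
$l = 3$ ($l = 3 + 0 = 3$)
$\left(Z{\left(d{\left(-3 \right)} \right)} - 164550\right) + l = \left(\left(5 \left(-3\right) \left(-1 - 3\right)\right)^{2} - 164550\right) + 3 = \left(\left(5 \left(-3\right) \left(-4\right)\right)^{2} - 164550\right) + 3 = \left(60^{2} - 164550\right) + 3 = \left(3600 - 164550\right) + 3 = -160950 + 3 = -160947$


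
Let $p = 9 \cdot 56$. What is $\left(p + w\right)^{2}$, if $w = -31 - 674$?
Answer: $40401$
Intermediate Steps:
$w = -705$
$p = 504$
$\left(p + w\right)^{2} = \left(504 - 705\right)^{2} = \left(-201\right)^{2} = 40401$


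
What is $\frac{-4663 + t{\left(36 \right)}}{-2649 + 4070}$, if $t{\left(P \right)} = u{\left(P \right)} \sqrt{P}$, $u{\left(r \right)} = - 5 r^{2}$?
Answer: $- \frac{43543}{1421} \approx -30.643$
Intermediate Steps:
$t{\left(P \right)} = - 5 P^{\frac{5}{2}}$ ($t{\left(P \right)} = - 5 P^{2} \sqrt{P} = - 5 P^{\frac{5}{2}}$)
$\frac{-4663 + t{\left(36 \right)}}{-2649 + 4070} = \frac{-4663 - 5 \cdot 36^{\frac{5}{2}}}{-2649 + 4070} = \frac{-4663 - 38880}{1421} = \left(-4663 - 38880\right) \frac{1}{1421} = \left(-43543\right) \frac{1}{1421} = - \frac{43543}{1421}$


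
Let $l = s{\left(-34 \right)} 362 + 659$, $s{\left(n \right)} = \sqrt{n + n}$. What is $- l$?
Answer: $-659 - 724 i \sqrt{17} \approx -659.0 - 2985.1 i$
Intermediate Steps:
$s{\left(n \right)} = \sqrt{2} \sqrt{n}$ ($s{\left(n \right)} = \sqrt{2 n} = \sqrt{2} \sqrt{n}$)
$l = 659 + 724 i \sqrt{17}$ ($l = \sqrt{2} \sqrt{-34} \cdot 362 + 659 = \sqrt{2} i \sqrt{34} \cdot 362 + 659 = 2 i \sqrt{17} \cdot 362 + 659 = 724 i \sqrt{17} + 659 = 659 + 724 i \sqrt{17} \approx 659.0 + 2985.1 i$)
$- l = - (659 + 724 i \sqrt{17}) = -659 - 724 i \sqrt{17}$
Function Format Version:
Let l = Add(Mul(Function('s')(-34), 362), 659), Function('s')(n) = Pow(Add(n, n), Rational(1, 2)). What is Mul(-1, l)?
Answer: Add(-659, Mul(-724, I, Pow(17, Rational(1, 2)))) ≈ Add(-659.00, Mul(-2985.1, I))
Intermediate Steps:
Function('s')(n) = Mul(Pow(2, Rational(1, 2)), Pow(n, Rational(1, 2))) (Function('s')(n) = Pow(Mul(2, n), Rational(1, 2)) = Mul(Pow(2, Rational(1, 2)), Pow(n, Rational(1, 2))))
l = Add(659, Mul(724, I, Pow(17, Rational(1, 2)))) (l = Add(Mul(Mul(Pow(2, Rational(1, 2)), Pow(-34, Rational(1, 2))), 362), 659) = Add(Mul(Mul(Pow(2, Rational(1, 2)), Mul(I, Pow(34, Rational(1, 2)))), 362), 659) = Add(Mul(Mul(2, I, Pow(17, Rational(1, 2))), 362), 659) = Add(Mul(724, I, Pow(17, Rational(1, 2))), 659) = Add(659, Mul(724, I, Pow(17, Rational(1, 2)))) ≈ Add(659.00, Mul(2985.1, I)))
Mul(-1, l) = Mul(-1, Add(659, Mul(724, I, Pow(17, Rational(1, 2))))) = Add(-659, Mul(-724, I, Pow(17, Rational(1, 2))))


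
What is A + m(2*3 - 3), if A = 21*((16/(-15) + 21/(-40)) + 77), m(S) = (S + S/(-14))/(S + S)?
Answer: 443531/280 ≈ 1584.0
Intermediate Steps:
m(S) = 13/28 (m(S) = (S + S*(-1/14))/((2*S)) = (S - S/14)*(1/(2*S)) = (13*S/14)*(1/(2*S)) = 13/28)
A = 63343/40 (A = 21*((16*(-1/15) + 21*(-1/40)) + 77) = 21*((-16/15 - 21/40) + 77) = 21*(-191/120 + 77) = 21*(9049/120) = 63343/40 ≈ 1583.6)
A + m(2*3 - 3) = 63343/40 + 13/28 = 443531/280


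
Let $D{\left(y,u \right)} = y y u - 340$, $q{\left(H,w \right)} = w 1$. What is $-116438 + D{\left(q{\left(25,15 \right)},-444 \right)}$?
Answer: $-216678$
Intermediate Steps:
$q{\left(H,w \right)} = w$
$D{\left(y,u \right)} = -340 + u y^{2}$ ($D{\left(y,u \right)} = y^{2} u - 340 = u y^{2} - 340 = -340 + u y^{2}$)
$-116438 + D{\left(q{\left(25,15 \right)},-444 \right)} = -116438 - \left(340 + 444 \cdot 15^{2}\right) = -116438 - 100240 = -216678$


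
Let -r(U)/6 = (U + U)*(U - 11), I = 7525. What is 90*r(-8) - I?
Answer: -171685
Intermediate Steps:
r(U) = -12*U*(-11 + U) (r(U) = -6*(U + U)*(U - 11) = -6*2*U*(-11 + U) = -12*U*(-11 + U))
90*r(-8) - I = 90*(12*(-8)*(11 - 1*(-8))) - 1*7525 = 90*(12*(-8)*(11 + 8)) - 7525 = 90*(12*(-8)*19) - 7525 = 90*(-1824) - 7525 = -164160 - 7525 = -171685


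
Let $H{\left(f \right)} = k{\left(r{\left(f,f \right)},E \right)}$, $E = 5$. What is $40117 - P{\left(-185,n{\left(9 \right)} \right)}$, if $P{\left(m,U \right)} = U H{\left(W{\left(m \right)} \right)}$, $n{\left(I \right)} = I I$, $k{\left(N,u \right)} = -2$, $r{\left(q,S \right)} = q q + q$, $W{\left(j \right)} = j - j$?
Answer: $40279$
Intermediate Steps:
$W{\left(j \right)} = 0$
$r{\left(q,S \right)} = q + q^{2}$ ($r{\left(q,S \right)} = q^{2} + q = q + q^{2}$)
$H{\left(f \right)} = -2$
$n{\left(I \right)} = I^{2}$
$P{\left(m,U \right)} = - 2 U$ ($P{\left(m,U \right)} = U \left(-2\right) = - 2 U$)
$40117 - P{\left(-185,n{\left(9 \right)} \right)} = 40117 - - 2 \cdot 9^{2} = 40117 - \left(-2\right) 81 = 40117 - -162 = 40117 + 162 = 40279$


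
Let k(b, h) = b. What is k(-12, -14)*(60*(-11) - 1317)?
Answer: 23724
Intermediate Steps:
k(-12, -14)*(60*(-11) - 1317) = -12*(60*(-11) - 1317) = -12*(-660 - 1317) = -12*(-1977) = 23724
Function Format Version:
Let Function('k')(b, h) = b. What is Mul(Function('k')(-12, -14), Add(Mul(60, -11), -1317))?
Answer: 23724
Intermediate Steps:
Mul(Function('k')(-12, -14), Add(Mul(60, -11), -1317)) = Mul(-12, Add(Mul(60, -11), -1317)) = Mul(-12, Add(-660, -1317)) = Mul(-12, -1977) = 23724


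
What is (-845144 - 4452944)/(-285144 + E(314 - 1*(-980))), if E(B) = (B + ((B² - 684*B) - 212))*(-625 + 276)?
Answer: 2649044/138071211 ≈ 0.019186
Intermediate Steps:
E(B) = 73988 - 349*B² + 238367*B (E(B) = (B + (-212 + B² - 684*B))*(-349) = (-212 + B² - 683*B)*(-349) = 73988 - 349*B² + 238367*B)
(-845144 - 4452944)/(-285144 + E(314 - 1*(-980))) = (-845144 - 4452944)/(-285144 + (73988 - 349*(314 - 1*(-980))² + 238367*(314 - 1*(-980)))) = -5298088/(-285144 + (73988 - 349*(314 + 980)² + 238367*(314 + 980))) = -5298088/(-285144 + (73988 - 349*1294² + 238367*1294)) = -5298088/(-285144 + (73988 - 349*1674436 + 308446898)) = -5298088/(-285144 + (73988 - 584378164 + 308446898)) = -5298088/(-285144 - 275857278) = -5298088/(-276142422) = -5298088*(-1/276142422) = 2649044/138071211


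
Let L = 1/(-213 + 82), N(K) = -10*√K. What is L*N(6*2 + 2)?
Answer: 10*√14/131 ≈ 0.28562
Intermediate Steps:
L = -1/131 (L = 1/(-131) = -1/131 ≈ -0.0076336)
L*N(6*2 + 2) = -(-10)*√(6*2 + 2)/131 = -(-10)*√(12 + 2)/131 = -(-10)*√14/131 = 10*√14/131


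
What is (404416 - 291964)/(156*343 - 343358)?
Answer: -56226/144925 ≈ -0.38797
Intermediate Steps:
(404416 - 291964)/(156*343 - 343358) = 112452/(53508 - 343358) = 112452/(-289850) = 112452*(-1/289850) = -56226/144925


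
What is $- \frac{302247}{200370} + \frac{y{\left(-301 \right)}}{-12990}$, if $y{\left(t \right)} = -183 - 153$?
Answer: $- \frac{42876269}{28920070} \approx -1.4826$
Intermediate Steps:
$y{\left(t \right)} = -336$ ($y{\left(t \right)} = -183 - 153 = -336$)
$- \frac{302247}{200370} + \frac{y{\left(-301 \right)}}{-12990} = - \frac{302247}{200370} - \frac{336}{-12990} = \left(-302247\right) \frac{1}{200370} - - \frac{56}{2165} = - \frac{100749}{66790} + \frac{56}{2165} = - \frac{42876269}{28920070}$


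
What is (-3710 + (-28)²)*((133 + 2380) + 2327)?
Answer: -14161840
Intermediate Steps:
(-3710 + (-28)²)*((133 + 2380) + 2327) = (-3710 + 784)*(2513 + 2327) = -2926*4840 = -14161840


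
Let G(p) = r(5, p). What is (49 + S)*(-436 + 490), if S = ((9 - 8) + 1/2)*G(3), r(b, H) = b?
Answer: 3051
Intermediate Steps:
G(p) = 5
S = 15/2 (S = ((9 - 8) + 1/2)*5 = (1 + ½)*5 = (3/2)*5 = 15/2 ≈ 7.5000)
(49 + S)*(-436 + 490) = (49 + 15/2)*(-436 + 490) = (113/2)*54 = 3051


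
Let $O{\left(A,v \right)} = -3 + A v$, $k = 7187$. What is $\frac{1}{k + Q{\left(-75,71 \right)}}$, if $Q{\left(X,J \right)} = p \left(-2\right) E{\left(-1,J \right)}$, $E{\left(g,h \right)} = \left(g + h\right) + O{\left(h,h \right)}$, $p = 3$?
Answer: $- \frac{1}{23461} \approx -4.2624 \cdot 10^{-5}$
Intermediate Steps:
$E{\left(g,h \right)} = -3 + g + h + h^{2}$ ($E{\left(g,h \right)} = \left(g + h\right) + \left(-3 + h h\right) = \left(g + h\right) + \left(-3 + h^{2}\right) = -3 + g + h + h^{2}$)
$Q{\left(X,J \right)} = 24 - 6 J - 6 J^{2}$ ($Q{\left(X,J \right)} = 3 \left(-2\right) \left(-3 - 1 + J + J^{2}\right) = - 6 \left(-4 + J + J^{2}\right) = 24 - 6 J - 6 J^{2}$)
$\frac{1}{k + Q{\left(-75,71 \right)}} = \frac{1}{7187 - \left(402 + 30246\right)} = \frac{1}{7187 - 30648} = \frac{1}{-23461} = - \frac{1}{23461}$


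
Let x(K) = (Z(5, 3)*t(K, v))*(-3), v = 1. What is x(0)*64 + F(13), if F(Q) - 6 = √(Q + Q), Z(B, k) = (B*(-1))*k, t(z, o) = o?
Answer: 2886 + √26 ≈ 2891.1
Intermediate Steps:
Z(B, k) = -B*k (Z(B, k) = (-B)*k = -B*k)
F(Q) = 6 + √2*√Q (F(Q) = 6 + √(Q + Q) = 6 + √(2*Q) = 6 + √2*√Q)
x(K) = 45 (x(K) = (-1*5*3*1)*(-3) = -15*1*(-3) = -15*(-3) = 45)
x(0)*64 + F(13) = 45*64 + (6 + √2*√13) = 2880 + (6 + √26) = 2886 + √26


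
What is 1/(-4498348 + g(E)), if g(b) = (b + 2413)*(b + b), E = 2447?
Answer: 1/19286492 ≈ 5.1850e-8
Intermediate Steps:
g(b) = 2*b*(2413 + b) (g(b) = (2413 + b)*(2*b) = 2*b*(2413 + b))
1/(-4498348 + g(E)) = 1/(-4498348 + 2*2447*(2413 + 2447)) = 1/(-4498348 + 2*2447*4860) = 1/(-4498348 + 23784840) = 1/19286492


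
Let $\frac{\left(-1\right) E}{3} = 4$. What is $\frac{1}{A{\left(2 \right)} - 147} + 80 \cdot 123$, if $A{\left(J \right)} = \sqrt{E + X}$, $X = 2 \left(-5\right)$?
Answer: $\frac{212848893}{21631} - \frac{i \sqrt{22}}{21631} \approx 9840.0 - 0.00021684 i$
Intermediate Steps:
$E = -12$ ($E = \left(-3\right) 4 = -12$)
$X = -10$
$A{\left(J \right)} = i \sqrt{22}$ ($A{\left(J \right)} = \sqrt{-12 - 10} = \sqrt{-22} = i \sqrt{22}$)
$\frac{1}{A{\left(2 \right)} - 147} + 80 \cdot 123 = \frac{1}{i \sqrt{22} - 147} + 80 \cdot 123 = \frac{1}{-147 + i \sqrt{22}} + 9840 = 9840 + \frac{1}{-147 + i \sqrt{22}}$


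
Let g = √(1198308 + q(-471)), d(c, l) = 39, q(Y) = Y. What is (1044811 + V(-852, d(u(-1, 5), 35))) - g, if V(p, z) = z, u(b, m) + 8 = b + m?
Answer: 1044850 - 3*√133093 ≈ 1.0438e+6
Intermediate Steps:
u(b, m) = -8 + b + m (u(b, m) = -8 + (b + m) = -8 + b + m)
g = 3*√133093 (g = √(1198308 - 471) = √1197837 = 3*√133093 ≈ 1094.5)
(1044811 + V(-852, d(u(-1, 5), 35))) - g = (1044811 + 39) - 3*√133093 = 1044850 - 3*√133093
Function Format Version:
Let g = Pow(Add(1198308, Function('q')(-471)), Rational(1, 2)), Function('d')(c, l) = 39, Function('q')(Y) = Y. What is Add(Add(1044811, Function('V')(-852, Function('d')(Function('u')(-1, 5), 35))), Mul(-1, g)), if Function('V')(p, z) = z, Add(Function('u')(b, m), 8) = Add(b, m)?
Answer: Add(1044850, Mul(-3, Pow(133093, Rational(1, 2)))) ≈ 1.0438e+6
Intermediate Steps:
Function('u')(b, m) = Add(-8, b, m) (Function('u')(b, m) = Add(-8, Add(b, m)) = Add(-8, b, m))
g = Mul(3, Pow(133093, Rational(1, 2))) (g = Pow(Add(1198308, -471), Rational(1, 2)) = Pow(1197837, Rational(1, 2)) = Mul(3, Pow(133093, Rational(1, 2))) ≈ 1094.5)
Add(Add(1044811, Function('V')(-852, Function('d')(Function('u')(-1, 5), 35))), Mul(-1, g)) = Add(Add(1044811, 39), Mul(-1, Mul(3, Pow(133093, Rational(1, 2))))) = Add(1044850, Mul(-3, Pow(133093, Rational(1, 2))))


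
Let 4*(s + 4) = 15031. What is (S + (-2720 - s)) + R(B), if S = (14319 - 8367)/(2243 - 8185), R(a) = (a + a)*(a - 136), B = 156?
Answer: -2789789/11884 ≈ -234.75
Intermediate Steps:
R(a) = 2*a*(-136 + a) (R(a) = (2*a)*(-136 + a) = 2*a*(-136 + a))
s = 15015/4 (s = -4 + (1/4)*15031 = -4 + 15031/4 = 15015/4 ≈ 3753.8)
S = -2976/2971 (S = 5952/(-5942) = 5952*(-1/5942) = -2976/2971 ≈ -1.0017)
(S + (-2720 - s)) + R(B) = (-2976/2971 + (-2720 - 1*15015/4)) + 2*156*(-136 + 156) = (-2976/2971 + (-2720 - 15015/4)) + 2*156*20 = (-2976/2971 - 25895/4) + 6240 = -76945949/11884 + 6240 = -2789789/11884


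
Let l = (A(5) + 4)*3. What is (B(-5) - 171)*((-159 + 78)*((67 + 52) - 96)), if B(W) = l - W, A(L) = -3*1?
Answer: 303669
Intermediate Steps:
A(L) = -3
l = 3 (l = (-3 + 4)*3 = 1*3 = 3)
B(W) = 3 - W
(B(-5) - 171)*((-159 + 78)*((67 + 52) - 96)) = ((3 - 1*(-5)) - 171)*((-159 + 78)*((67 + 52) - 96)) = ((3 + 5) - 171)*(-81*(119 - 96)) = (8 - 171)*(-81*23) = -163*(-1863) = 303669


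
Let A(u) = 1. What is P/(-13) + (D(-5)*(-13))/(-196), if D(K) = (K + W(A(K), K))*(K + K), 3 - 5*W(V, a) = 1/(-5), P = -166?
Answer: 99761/6370 ≈ 15.661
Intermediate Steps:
W(V, a) = 16/25 (W(V, a) = ⅗ - ⅕/(-5) = ⅗ - ⅕*(-⅕) = ⅗ + 1/25 = 16/25)
D(K) = 2*K*(16/25 + K) (D(K) = (K + 16/25)*(K + K) = (16/25 + K)*(2*K) = 2*K*(16/25 + K))
P/(-13) + (D(-5)*(-13))/(-196) = -166/(-13) + (((2/25)*(-5)*(16 + 25*(-5)))*(-13))/(-196) = -166*(-1/13) + (((2/25)*(-5)*(16 - 125))*(-13))*(-1/196) = 166/13 + (((2/25)*(-5)*(-109))*(-13))*(-1/196) = 166/13 + ((218/5)*(-13))*(-1/196) = 166/13 - 2834/5*(-1/196) = 166/13 + 1417/490 = 99761/6370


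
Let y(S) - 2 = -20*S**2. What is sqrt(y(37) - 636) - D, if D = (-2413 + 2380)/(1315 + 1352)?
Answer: 11/889 + I*sqrt(28014) ≈ 0.012373 + 167.37*I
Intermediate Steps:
D = -11/889 (D = -33/2667 = -33*1/2667 = -11/889 ≈ -0.012373)
y(S) = 2 - 20*S**2
sqrt(y(37) - 636) - D = sqrt((2 - 20*37**2) - 636) - 1*(-11/889) = sqrt((2 - 20*1369) - 636) + 11/889 = sqrt((2 - 27380) - 636) + 11/889 = sqrt(-27378 - 636) + 11/889 = sqrt(-28014) + 11/889 = I*sqrt(28014) + 11/889 = 11/889 + I*sqrt(28014)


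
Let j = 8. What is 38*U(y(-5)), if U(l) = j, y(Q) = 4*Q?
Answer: 304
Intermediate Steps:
U(l) = 8
38*U(y(-5)) = 38*8 = 304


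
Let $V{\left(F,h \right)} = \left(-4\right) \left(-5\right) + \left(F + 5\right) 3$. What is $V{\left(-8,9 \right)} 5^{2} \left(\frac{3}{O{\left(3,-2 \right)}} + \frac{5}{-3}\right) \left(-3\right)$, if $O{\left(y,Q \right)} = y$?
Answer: $550$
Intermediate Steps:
$V{\left(F,h \right)} = 35 + 3 F$ ($V{\left(F,h \right)} = 20 + \left(5 + F\right) 3 = 20 + \left(15 + 3 F\right) = 35 + 3 F$)
$V{\left(-8,9 \right)} 5^{2} \left(\frac{3}{O{\left(3,-2 \right)}} + \frac{5}{-3}\right) \left(-3\right) = \left(35 + 3 \left(-8\right)\right) 5^{2} \left(\frac{3}{3} + \frac{5}{-3}\right) \left(-3\right) = \left(35 - 24\right) 25 \left(3 \cdot \frac{1}{3} + 5 \left(- \frac{1}{3}\right)\right) \left(-3\right) = 11 \cdot 25 \left(1 - \frac{5}{3}\right) \left(-3\right) = 11 \cdot 25 \left(- \frac{2}{3}\right) \left(-3\right) = 11 \left(\left(- \frac{50}{3}\right) \left(-3\right)\right) = 11 \cdot 50 = 550$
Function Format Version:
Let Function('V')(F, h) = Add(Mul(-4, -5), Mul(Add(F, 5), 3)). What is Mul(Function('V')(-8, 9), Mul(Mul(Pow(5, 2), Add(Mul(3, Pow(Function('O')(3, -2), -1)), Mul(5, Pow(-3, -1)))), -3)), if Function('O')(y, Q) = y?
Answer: 550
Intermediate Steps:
Function('V')(F, h) = Add(35, Mul(3, F)) (Function('V')(F, h) = Add(20, Mul(Add(5, F), 3)) = Add(20, Add(15, Mul(3, F))) = Add(35, Mul(3, F)))
Mul(Function('V')(-8, 9), Mul(Mul(Pow(5, 2), Add(Mul(3, Pow(Function('O')(3, -2), -1)), Mul(5, Pow(-3, -1)))), -3)) = Mul(Add(35, Mul(3, -8)), Mul(Mul(Pow(5, 2), Add(Mul(3, Pow(3, -1)), Mul(5, Pow(-3, -1)))), -3)) = Mul(Add(35, -24), Mul(Mul(25, Add(Mul(3, Rational(1, 3)), Mul(5, Rational(-1, 3)))), -3)) = Mul(11, Mul(Mul(25, Add(1, Rational(-5, 3))), -3)) = Mul(11, Mul(Mul(25, Rational(-2, 3)), -3)) = Mul(11, Mul(Rational(-50, 3), -3)) = Mul(11, 50) = 550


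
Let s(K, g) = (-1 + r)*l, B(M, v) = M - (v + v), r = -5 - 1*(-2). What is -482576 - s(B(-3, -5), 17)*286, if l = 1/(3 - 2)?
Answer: -481432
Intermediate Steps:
r = -3 (r = -5 + 2 = -3)
B(M, v) = M - 2*v
l = 1 (l = 1/1 = 1)
s(K, g) = -4 (s(K, g) = (-1 - 3)*1 = -4*1 = -4)
-482576 - s(B(-3, -5), 17)*286 = -482576 - (-4)*286 = -482576 - 1*(-1144) = -482576 + 1144 = -481432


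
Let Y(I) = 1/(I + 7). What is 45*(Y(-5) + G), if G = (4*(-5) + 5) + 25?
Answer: 945/2 ≈ 472.50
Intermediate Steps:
G = 10 (G = (-20 + 5) + 25 = -15 + 25 = 10)
Y(I) = 1/(7 + I)
45*(Y(-5) + G) = 45*(1/(7 - 5) + 10) = 45*(1/2 + 10) = 45*(21/2) = 945/2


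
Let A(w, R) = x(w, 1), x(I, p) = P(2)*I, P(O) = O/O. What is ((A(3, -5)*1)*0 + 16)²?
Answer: 256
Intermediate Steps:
P(O) = 1
x(I, p) = I (x(I, p) = 1*I = I)
A(w, R) = w
((A(3, -5)*1)*0 + 16)² = ((3*1)*0 + 16)² = (3*0 + 16)² = (0 + 16)² = 16² = 256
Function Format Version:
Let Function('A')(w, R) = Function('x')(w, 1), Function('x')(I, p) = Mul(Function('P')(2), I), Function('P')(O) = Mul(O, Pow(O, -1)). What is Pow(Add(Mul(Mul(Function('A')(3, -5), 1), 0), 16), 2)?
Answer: 256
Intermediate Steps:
Function('P')(O) = 1
Function('x')(I, p) = I (Function('x')(I, p) = Mul(1, I) = I)
Function('A')(w, R) = w
Pow(Add(Mul(Mul(Function('A')(3, -5), 1), 0), 16), 2) = Pow(Add(Mul(Mul(3, 1), 0), 16), 2) = Pow(Add(Mul(3, 0), 16), 2) = Pow(Add(0, 16), 2) = Pow(16, 2) = 256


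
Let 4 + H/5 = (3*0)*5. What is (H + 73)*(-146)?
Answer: -7738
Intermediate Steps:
H = -20 (H = -20 + 5*((3*0)*5) = -20 + 5*(0*5) = -20 + 5*0 = -20 + 0 = -20)
(H + 73)*(-146) = (-20 + 73)*(-146) = 53*(-146) = -7738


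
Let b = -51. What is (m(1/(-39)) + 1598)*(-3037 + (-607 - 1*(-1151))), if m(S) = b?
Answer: -3856671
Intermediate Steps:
m(S) = -51
(m(1/(-39)) + 1598)*(-3037 + (-607 - 1*(-1151))) = (-51 + 1598)*(-3037 + (-607 - 1*(-1151))) = 1547*(-3037 + (-607 + 1151)) = 1547*(-3037 + 544) = 1547*(-2493) = -3856671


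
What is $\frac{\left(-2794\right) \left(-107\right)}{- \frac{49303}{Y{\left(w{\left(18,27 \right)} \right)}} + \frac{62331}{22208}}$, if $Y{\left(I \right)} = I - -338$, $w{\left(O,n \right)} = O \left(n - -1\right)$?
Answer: $- \frac{2795128150144}{521219161} \approx -5362.7$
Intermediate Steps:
$w{\left(O,n \right)} = O \left(1 + n\right)$ ($w{\left(O,n \right)} = O \left(n + 1\right) = O \left(1 + n\right)$)
$Y{\left(I \right)} = 338 + I$ ($Y{\left(I \right)} = I + 338 = 338 + I$)
$\frac{\left(-2794\right) \left(-107\right)}{- \frac{49303}{Y{\left(w{\left(18,27 \right)} \right)}} + \frac{62331}{22208}} = \frac{\left(-2794\right) \left(-107\right)}{- \frac{49303}{338 + 18 \left(1 + 27\right)} + \frac{62331}{22208}} = \frac{298958}{- \frac{49303}{338 + 18 \cdot 28} + 62331 \cdot \frac{1}{22208}} = \frac{298958}{- \frac{49303}{338 + 504} + \frac{62331}{22208}} = \frac{298958}{- \frac{49303}{842} + \frac{62331}{22208}} = \frac{298958}{- \frac{521219161}{9349568}} = 298958 \left(- \frac{9349568}{521219161}\right) = - \frac{2795128150144}{521219161}$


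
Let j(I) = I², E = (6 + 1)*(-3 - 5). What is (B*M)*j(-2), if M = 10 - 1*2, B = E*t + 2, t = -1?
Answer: 1856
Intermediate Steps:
E = -56 (E = 7*(-8) = -56)
B = 58 (B = -56*(-1) + 2 = 56 + 2 = 58)
M = 8 (M = 10 - 2 = 8)
(B*M)*j(-2) = (58*8)*(-2)² = 464*4 = 1856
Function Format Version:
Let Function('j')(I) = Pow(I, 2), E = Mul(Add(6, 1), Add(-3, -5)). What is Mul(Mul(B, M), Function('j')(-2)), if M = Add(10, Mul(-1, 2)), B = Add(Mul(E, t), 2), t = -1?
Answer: 1856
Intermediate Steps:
E = -56 (E = Mul(7, -8) = -56)
B = 58 (B = Add(Mul(-56, -1), 2) = Add(56, 2) = 58)
M = 8 (M = Add(10, -2) = 8)
Mul(Mul(B, M), Function('j')(-2)) = Mul(Mul(58, 8), Pow(-2, 2)) = Mul(464, 4) = 1856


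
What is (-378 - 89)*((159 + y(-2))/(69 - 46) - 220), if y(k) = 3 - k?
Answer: 2286432/23 ≈ 99410.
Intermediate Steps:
(-378 - 89)*((159 + y(-2))/(69 - 46) - 220) = (-378 - 89)*((159 + (3 - 1*(-2)))/(69 - 46) - 220) = -467*((159 + (3 + 2))/23 - 220) = -467*((159 + 5)*(1/23) - 220) = -467*(164*(1/23) - 220) = -467*(164/23 - 220) = -467*(-4896/23) = 2286432/23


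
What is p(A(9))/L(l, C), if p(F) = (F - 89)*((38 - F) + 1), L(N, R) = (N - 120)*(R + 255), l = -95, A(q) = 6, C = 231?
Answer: 913/34830 ≈ 0.026213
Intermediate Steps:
L(N, R) = (-120 + N)*(255 + R)
p(F) = (-89 + F)*(39 - F)
p(A(9))/L(l, C) = (-3471 - 1*6**2 + 128*6)/(-30600 - 120*231 + 255*(-95) - 95*231) = (-3471 - 1*36 + 768)/(-30600 - 27720 - 24225 - 21945) = (-3471 - 36 + 768)/(-104490) = -2739*(-1/104490) = 913/34830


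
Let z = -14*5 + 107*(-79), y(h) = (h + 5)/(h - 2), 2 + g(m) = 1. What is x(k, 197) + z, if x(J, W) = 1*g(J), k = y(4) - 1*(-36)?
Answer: -8524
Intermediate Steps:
g(m) = -1 (g(m) = -2 + 1 = -1)
y(h) = (5 + h)/(-2 + h)
z = -8523 (z = -70 - 8453 = -8523)
k = 81/2 (k = (5 + 4)/(-2 + 4) - 1*(-36) = 9/2 + 36 = 81/2 ≈ 40.500)
x(J, W) = -1 (x(J, W) = 1*(-1) = -1)
x(k, 197) + z = -1 - 8523 = -8524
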